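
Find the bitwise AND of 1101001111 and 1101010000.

AND: 1 only when both bits are 1
  1101001111
& 1101010000
------------
  1101000000
Decimal: 847 & 848 = 832



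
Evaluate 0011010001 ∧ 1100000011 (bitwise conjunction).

AND: 1 only when both bits are 1
  0011010001
& 1100000011
------------
  0000000001
Decimal: 209 & 771 = 1



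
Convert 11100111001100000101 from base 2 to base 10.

Sum of powers of 2 for each 1-bit:
2^0 + 2^2 + 2^8 + 2^9 + 2^12 + 2^13 + 2^14 + 2^17 + 2^18 + 2^19
= 1 + 4 + 256 + 512 + 4096 + 8192 + 16384 + 131072 + 262144 + 524288
= 946949



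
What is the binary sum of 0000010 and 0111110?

Add column by column from the right: bit + bit + carry-in; write the sum mod 2, carry 1 when the sum is 2 or 3.
carry:  1111100
        0000010
+       0111110
---------------
       01000000
(the carry out of the leftmost column, 0, becomes the leading bit)
Decimal check:
  0000010 = 2
  0111110 = 32 + 16 + 8 + 4 + 2 = 62
  2 + 62 = 64, and 01000000 = 64 ✓



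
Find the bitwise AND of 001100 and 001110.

AND: 1 only when both bits are 1
  001100
& 001110
--------
  001100
Decimal: 12 & 14 = 12



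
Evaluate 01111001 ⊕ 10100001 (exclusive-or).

XOR: 1 when bits differ
  01111001
^ 10100001
----------
  11011000
Decimal: 121 ^ 161 = 216



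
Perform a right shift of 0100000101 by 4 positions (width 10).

Original: 0100000101 (decimal 261)
Shift right by 4 positions
Drop the 4 low bits; fill with zeros on the left
Result: 0000010000 (decimal 16)
Equivalent: 261 >> 4 = 261 ÷ 2^4 = 16



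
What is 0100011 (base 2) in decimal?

Sum of powers of 2 for each 1-bit:
2^0 + 2^1 + 2^5
= 1 + 2 + 32
= 35



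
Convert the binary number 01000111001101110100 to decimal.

Sum of powers of 2 for each 1-bit:
2^2 + 2^4 + 2^5 + 2^6 + 2^8 + 2^9 + 2^12 + 2^13 + 2^14 + 2^18
= 4 + 16 + 32 + 64 + 256 + 512 + 4096 + 8192 + 16384 + 262144
= 291700



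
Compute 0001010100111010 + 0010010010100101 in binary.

Add column by column from the right: bit + bit + carry-in; write the sum mod 2, carry 1 when the sum is 2 or 3.
carry:  0000100001000000
        0001010100111010
+       0010010010100101
------------------------
       00011100111011111
(the carry out of the leftmost column, 0, becomes the leading bit)
Decimal check:
  0001010100111010 = 4096 + 1024 + 256 + 32 + 16 + 8 + 2 = 5434
  0010010010100101 = 8192 + 1024 + 128 + 32 + 4 + 1 = 9381
  5434 + 9381 = 14815, and 00011100111011111 = 8192 + 4096 + 2048 + 256 + 128 + 64 + 16 + 8 + 4 + 2 + 1 = 14815 ✓



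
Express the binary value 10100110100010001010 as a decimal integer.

Sum of powers of 2 for each 1-bit:
2^1 + 2^3 + 2^7 + 2^11 + 2^13 + 2^14 + 2^17 + 2^19
= 2 + 8 + 128 + 2048 + 8192 + 16384 + 131072 + 524288
= 682122



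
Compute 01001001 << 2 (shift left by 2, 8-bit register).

Original: 01001001 (decimal 73)
Shift left by 2 positions
Append 2 zeros on the right and drop the 2 high bits that overflow the 8-bit width
Result: 00100100 (decimal 36)
Equivalent: 73 << 2 = 73 × 2^2 = 292, truncated to 8 bits = 36



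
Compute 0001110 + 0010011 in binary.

Add column by column from the right: bit + bit + carry-in; write the sum mod 2, carry 1 when the sum is 2 or 3.
carry:  0111100
        0001110
+       0010011
---------------
       00100001
(the carry out of the leftmost column, 0, becomes the leading bit)
Decimal check:
  0001110 = 8 + 4 + 2 = 14
  0010011 = 16 + 2 + 1 = 19
  14 + 19 = 33, and 00100001 = 32 + 1 = 33 ✓



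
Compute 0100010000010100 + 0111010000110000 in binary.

Add column by column from the right: bit + bit + carry-in; write the sum mod 2, carry 1 when the sum is 2 or 3.
carry:  1000100001100000
        0100010000010100
+       0111010000110000
------------------------
       01011100001000100
(the carry out of the leftmost column, 0, becomes the leading bit)
Decimal check:
  0100010000010100 = 16384 + 1024 + 16 + 4 = 17428
  0111010000110000 = 16384 + 8192 + 4096 + 1024 + 32 + 16 = 29744
  17428 + 29744 = 47172, and 01011100001000100 = 32768 + 8192 + 4096 + 2048 + 64 + 4 = 47172 ✓



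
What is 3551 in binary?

Using repeated division by 2:
3551 ÷ 2 = 1775 remainder 1
1775 ÷ 2 = 887 remainder 1
887 ÷ 2 = 443 remainder 1
443 ÷ 2 = 221 remainder 1
221 ÷ 2 = 110 remainder 1
110 ÷ 2 = 55 remainder 0
55 ÷ 2 = 27 remainder 1
27 ÷ 2 = 13 remainder 1
13 ÷ 2 = 6 remainder 1
6 ÷ 2 = 3 remainder 0
3 ÷ 2 = 1 remainder 1
1 ÷ 2 = 0 remainder 1
Reading remainders bottom to top: 110111011111



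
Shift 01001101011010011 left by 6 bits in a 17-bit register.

Original: 01001101011010011 (decimal 39635)
Shift left by 6 positions
Append 6 zeros on the right and drop the 6 high bits that overflow the 17-bit width
Result: 01011010011000000 (decimal 46272)
Equivalent: 39635 << 6 = 39635 × 2^6 = 2536640, truncated to 17 bits = 46272



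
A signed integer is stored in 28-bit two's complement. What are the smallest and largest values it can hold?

For 28-bit two's complement:
Minimum: -2^27 = -134217728
Maximum: 2^27 - 1 = 134217727



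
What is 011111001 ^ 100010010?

XOR: 1 when bits differ
  011111001
^ 100010010
-----------
  111101011
Decimal: 249 ^ 274 = 491



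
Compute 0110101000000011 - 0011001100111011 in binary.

Method 1 - Direct subtraction (column by column from the right: bit − bit − borrow-in; if negative, add 2 and borrow 1 from the next column):
borrow: 0110111111110000
        0110101000000011
-       0011001100111011
------------------------
        0011011011001000

Method 2 - Add two's complement:
Two's complement of 0011001100111011: invert → 1100110011000100, add 1 → 1100110011000101
  0110101000000011
+ 1100110011000101
------------------
 10011011011001000  (end carry out of the top bit = 1)
Discarding the end carry: 0011011011001000
Decimal check:
  0110101000000011 = 16384 + 8192 + 2048 + 512 + 2 + 1 = 27139
  0011001100111011 = 8192 + 4096 + 512 + 256 + 32 + 16 + 8 + 2 + 1 = 13115
  27139 - 13115 = 14024, and 0011011011001000 = 8192 + 4096 + 1024 + 512 + 128 + 64 + 8 = 14024 ✓



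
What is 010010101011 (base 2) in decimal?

Sum of powers of 2 for each 1-bit:
2^0 + 2^1 + 2^3 + 2^5 + 2^7 + 2^10
= 1 + 2 + 8 + 32 + 128 + 1024
= 1195



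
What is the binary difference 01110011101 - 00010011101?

Method 1 - Direct subtraction (column by column from the right: bit − bit − borrow-in; if negative, add 2 and borrow 1 from the next column):
borrow: 00000000000
        01110011101
-       00010011101
-------------------
        01100000000

Method 2 - Add two's complement:
Two's complement of 00010011101: invert → 11101100010, add 1 → 11101100011
  01110011101
+ 11101100011
-------------
 101100000000  (end carry out of the top bit = 1)
Discarding the end carry: 01100000000
Decimal check:
  01110011101 = 512 + 256 + 128 + 16 + 8 + 4 + 1 = 925
  00010011101 = 128 + 16 + 8 + 4 + 1 = 157
  925 - 157 = 768, and 01100000000 = 512 + 256 = 768 ✓



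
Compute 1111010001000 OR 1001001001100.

OR: 1 when either bit is 1
  1111010001000
| 1001001001100
---------------
  1111011001100
Decimal: 7816 | 4684 = 7884



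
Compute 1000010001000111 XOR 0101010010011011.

XOR: 1 when bits differ
  1000010001000111
^ 0101010010011011
------------------
  1101000011011100
Decimal: 33863 ^ 21659 = 53468



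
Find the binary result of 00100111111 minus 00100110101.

Method 1 - Direct subtraction (column by column from the right: bit − bit − borrow-in; if negative, add 2 and borrow 1 from the next column):
borrow: 00000000000
        00100111111
-       00100110101
-------------------
        00000001010

Method 2 - Add two's complement:
Two's complement of 00100110101: invert → 11011001010, add 1 → 11011001011
  00100111111
+ 11011001011
-------------
 100000001010  (end carry out of the top bit = 1)
Discarding the end carry: 00000001010
Decimal check:
  00100111111 = 256 + 32 + 16 + 8 + 4 + 2 + 1 = 319
  00100110101 = 256 + 32 + 16 + 4 + 1 = 309
  319 - 309 = 10, and 00000001010 = 8 + 2 = 10 ✓



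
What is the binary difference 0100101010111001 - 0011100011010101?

Method 1 - Direct subtraction (column by column from the right: bit − bit − borrow-in; if negative, add 2 and borrow 1 from the next column):
borrow: 0110001110001000
        0100101010111001
-       0011100011010101
------------------------
        0001000111100100

Method 2 - Add two's complement:
Two's complement of 0011100011010101: invert → 1100011100101010, add 1 → 1100011100101011
  0100101010111001
+ 1100011100101011
------------------
 10001000111100100  (end carry out of the top bit = 1)
Discarding the end carry: 0001000111100100
Decimal check:
  0100101010111001 = 16384 + 2048 + 512 + 128 + 32 + 16 + 8 + 1 = 19129
  0011100011010101 = 8192 + 4096 + 2048 + 128 + 64 + 16 + 4 + 1 = 14549
  19129 - 14549 = 4580, and 0001000111100100 = 4096 + 256 + 128 + 64 + 32 + 4 = 4580 ✓



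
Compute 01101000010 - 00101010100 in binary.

Method 1 - Direct subtraction (column by column from the right: bit − bit − borrow-in; if negative, add 2 and borrow 1 from the next column):
borrow: 01111111000
        01101000010
-       00101010100
-------------------
        00111101110

Method 2 - Add two's complement:
Two's complement of 00101010100: invert → 11010101011, add 1 → 11010101100
  01101000010
+ 11010101100
-------------
 100111101110  (end carry out of the top bit = 1)
Discarding the end carry: 00111101110
Decimal check:
  01101000010 = 512 + 256 + 64 + 2 = 834
  00101010100 = 256 + 64 + 16 + 4 = 340
  834 - 340 = 494, and 00111101110 = 256 + 128 + 64 + 32 + 8 + 4 + 2 = 494 ✓



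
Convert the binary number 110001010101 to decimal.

Sum of powers of 2 for each 1-bit:
2^0 + 2^2 + 2^4 + 2^6 + 2^10 + 2^11
= 1 + 4 + 16 + 64 + 1024 + 2048
= 3157



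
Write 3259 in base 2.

Using repeated division by 2:
3259 ÷ 2 = 1629 remainder 1
1629 ÷ 2 = 814 remainder 1
814 ÷ 2 = 407 remainder 0
407 ÷ 2 = 203 remainder 1
203 ÷ 2 = 101 remainder 1
101 ÷ 2 = 50 remainder 1
50 ÷ 2 = 25 remainder 0
25 ÷ 2 = 12 remainder 1
12 ÷ 2 = 6 remainder 0
6 ÷ 2 = 3 remainder 0
3 ÷ 2 = 1 remainder 1
1 ÷ 2 = 0 remainder 1
Reading remainders bottom to top: 110010111011



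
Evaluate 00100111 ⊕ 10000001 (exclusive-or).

XOR: 1 when bits differ
  00100111
^ 10000001
----------
  10100110
Decimal: 39 ^ 129 = 166



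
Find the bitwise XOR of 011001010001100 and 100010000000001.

XOR: 1 when bits differ
  011001010001100
^ 100010000000001
-----------------
  111011010001101
Decimal: 12940 ^ 17409 = 30349



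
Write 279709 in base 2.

Using repeated division by 2:
279709 ÷ 2 = 139854 remainder 1
139854 ÷ 2 = 69927 remainder 0
69927 ÷ 2 = 34963 remainder 1
34963 ÷ 2 = 17481 remainder 1
17481 ÷ 2 = 8740 remainder 1
8740 ÷ 2 = 4370 remainder 0
4370 ÷ 2 = 2185 remainder 0
2185 ÷ 2 = 1092 remainder 1
1092 ÷ 2 = 546 remainder 0
546 ÷ 2 = 273 remainder 0
273 ÷ 2 = 136 remainder 1
136 ÷ 2 = 68 remainder 0
68 ÷ 2 = 34 remainder 0
34 ÷ 2 = 17 remainder 0
17 ÷ 2 = 8 remainder 1
8 ÷ 2 = 4 remainder 0
4 ÷ 2 = 2 remainder 0
2 ÷ 2 = 1 remainder 0
1 ÷ 2 = 0 remainder 1
Reading remainders bottom to top: 1000100010010011101



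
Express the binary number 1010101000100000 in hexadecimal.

Group into 4-bit nibbles from right:
  1010 = A
  1010 = A
  0010 = 2
  0000 = 0
Result: AA20



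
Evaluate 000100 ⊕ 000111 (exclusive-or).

XOR: 1 when bits differ
  000100
^ 000111
--------
  000011
Decimal: 4 ^ 7 = 3



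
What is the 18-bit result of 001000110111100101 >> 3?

Original: 001000110111100101 (decimal 36325)
Shift right by 3 positions
Drop the 3 low bits; fill with zeros on the left
Result: 000001000110111100 (decimal 4540)
Equivalent: 36325 >> 3 = 36325 ÷ 2^3 = 4540



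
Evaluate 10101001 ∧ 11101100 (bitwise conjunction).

AND: 1 only when both bits are 1
  10101001
& 11101100
----------
  10101000
Decimal: 169 & 236 = 168



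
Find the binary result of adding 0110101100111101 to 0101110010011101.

Add column by column from the right: bit + bit + carry-in; write the sum mod 2, carry 1 when the sum is 2 or 3.
carry:  1111000001111010
        0110101100111101
+       0101110010011101
------------------------
       01100011111011010
(the carry out of the leftmost column, 0, becomes the leading bit)
Decimal check:
  0110101100111101 = 16384 + 8192 + 2048 + 512 + 256 + 32 + 16 + 8 + 4 + 1 = 27453
  0101110010011101 = 16384 + 4096 + 2048 + 1024 + 128 + 16 + 8 + 4 + 1 = 23709
  27453 + 23709 = 51162, and 01100011111011010 = 32768 + 16384 + 1024 + 512 + 256 + 128 + 64 + 16 + 8 + 2 = 51162 ✓



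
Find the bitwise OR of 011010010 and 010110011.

OR: 1 when either bit is 1
  011010010
| 010110011
-----------
  011110011
Decimal: 210 | 179 = 243



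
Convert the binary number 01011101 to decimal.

Sum of powers of 2 for each 1-bit:
2^0 + 2^2 + 2^3 + 2^4 + 2^6
= 1 + 4 + 8 + 16 + 64
= 93



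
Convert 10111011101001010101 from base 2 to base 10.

Sum of powers of 2 for each 1-bit:
2^0 + 2^2 + 2^4 + 2^6 + 2^9 + 2^11 + 2^12 + 2^13 + 2^15 + 2^16 + 2^17 + 2^19
= 1 + 4 + 16 + 64 + 512 + 2048 + 4096 + 8192 + 32768 + 65536 + 131072 + 524288
= 768597



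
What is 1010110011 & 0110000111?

AND: 1 only when both bits are 1
  1010110011
& 0110000111
------------
  0010000011
Decimal: 691 & 391 = 131



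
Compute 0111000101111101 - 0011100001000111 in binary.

Method 1 - Direct subtraction (column by column from the right: bit − bit − borrow-in; if negative, add 2 and borrow 1 from the next column):
borrow: 0111000000001100
        0111000101111101
-       0011100001000111
------------------------
        0011100100110110

Method 2 - Add two's complement:
Two's complement of 0011100001000111: invert → 1100011110111000, add 1 → 1100011110111001
  0111000101111101
+ 1100011110111001
------------------
 10011100100110110  (end carry out of the top bit = 1)
Discarding the end carry: 0011100100110110
Decimal check:
  0111000101111101 = 16384 + 8192 + 4096 + 256 + 64 + 32 + 16 + 8 + 4 + 1 = 29053
  0011100001000111 = 8192 + 4096 + 2048 + 64 + 4 + 2 + 1 = 14407
  29053 - 14407 = 14646, and 0011100100110110 = 8192 + 4096 + 2048 + 256 + 32 + 16 + 4 + 2 = 14646 ✓



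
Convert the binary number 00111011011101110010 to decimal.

Sum of powers of 2 for each 1-bit:
2^1 + 2^4 + 2^5 + 2^6 + 2^8 + 2^9 + 2^10 + 2^12 + 2^13 + 2^15 + 2^16 + 2^17
= 2 + 16 + 32 + 64 + 256 + 512 + 1024 + 4096 + 8192 + 32768 + 65536 + 131072
= 243570



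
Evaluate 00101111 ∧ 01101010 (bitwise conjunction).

AND: 1 only when both bits are 1
  00101111
& 01101010
----------
  00101010
Decimal: 47 & 106 = 42



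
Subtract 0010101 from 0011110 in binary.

Method 1 - Direct subtraction (column by column from the right: bit − bit − borrow-in; if negative, add 2 and borrow 1 from the next column):
borrow: 0000010
        0011110
-       0010101
---------------
        0001001

Method 2 - Add two's complement:
Two's complement of 0010101: invert → 1101010, add 1 → 1101011
  0011110
+ 1101011
---------
 10001001  (end carry out of the top bit = 1)
Discarding the end carry: 0001001
Decimal check:
  0011110 = 16 + 8 + 4 + 2 = 30
  0010101 = 16 + 4 + 1 = 21
  30 - 21 = 9, and 0001001 = 8 + 1 = 9 ✓



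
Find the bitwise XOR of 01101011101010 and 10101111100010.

XOR: 1 when bits differ
  01101011101010
^ 10101111100010
----------------
  11000100001000
Decimal: 6890 ^ 11234 = 12552



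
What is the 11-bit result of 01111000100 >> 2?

Original: 01111000100 (decimal 964)
Shift right by 2 positions
Drop the 2 low bits; fill with zeros on the left
Result: 00011110001 (decimal 241)
Equivalent: 964 >> 2 = 964 ÷ 2^2 = 241



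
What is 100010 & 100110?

AND: 1 only when both bits are 1
  100010
& 100110
--------
  100010
Decimal: 34 & 38 = 34



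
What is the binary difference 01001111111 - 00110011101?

Method 1 - Direct subtraction (column by column from the right: bit − bit − borrow-in; if negative, add 2 and borrow 1 from the next column):
borrow: 01100000000
        01001111111
-       00110011101
-------------------
        00011100010

Method 2 - Add two's complement:
Two's complement of 00110011101: invert → 11001100010, add 1 → 11001100011
  01001111111
+ 11001100011
-------------
 100011100010  (end carry out of the top bit = 1)
Discarding the end carry: 00011100010
Decimal check:
  01001111111 = 512 + 64 + 32 + 16 + 8 + 4 + 2 + 1 = 639
  00110011101 = 256 + 128 + 16 + 8 + 4 + 1 = 413
  639 - 413 = 226, and 00011100010 = 128 + 64 + 32 + 2 = 226 ✓



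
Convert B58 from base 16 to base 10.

Expand by place value (powers of 16):
Digit values: B = 11
B58 = 11 × 16^2 + 5 × 16^1 + 8 × 16^0
= 11 × 256 + 5 × 16 + 8 × 1
= 2816 + 80 + 8
= 2904



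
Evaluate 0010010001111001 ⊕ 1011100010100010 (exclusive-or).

XOR: 1 when bits differ
  0010010001111001
^ 1011100010100010
------------------
  1001110011011011
Decimal: 9337 ^ 47266 = 40155



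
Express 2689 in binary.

Using repeated division by 2:
2689 ÷ 2 = 1344 remainder 1
1344 ÷ 2 = 672 remainder 0
672 ÷ 2 = 336 remainder 0
336 ÷ 2 = 168 remainder 0
168 ÷ 2 = 84 remainder 0
84 ÷ 2 = 42 remainder 0
42 ÷ 2 = 21 remainder 0
21 ÷ 2 = 10 remainder 1
10 ÷ 2 = 5 remainder 0
5 ÷ 2 = 2 remainder 1
2 ÷ 2 = 1 remainder 0
1 ÷ 2 = 0 remainder 1
Reading remainders bottom to top: 101010000001



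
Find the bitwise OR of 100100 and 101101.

OR: 1 when either bit is 1
  100100
| 101101
--------
  101101
Decimal: 36 | 45 = 45



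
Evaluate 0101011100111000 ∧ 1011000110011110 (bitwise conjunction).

AND: 1 only when both bits are 1
  0101011100111000
& 1011000110011110
------------------
  0001000100011000
Decimal: 22328 & 45470 = 4376



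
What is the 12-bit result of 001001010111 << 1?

Original: 001001010111 (decimal 599)
Shift left by 1 position
Append 1 zero on the right
Result: 010010101110 (decimal 1198)
Equivalent: 599 << 1 = 599 × 2^1 = 1198



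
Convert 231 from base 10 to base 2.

Using repeated division by 2:
231 ÷ 2 = 115 remainder 1
115 ÷ 2 = 57 remainder 1
57 ÷ 2 = 28 remainder 1
28 ÷ 2 = 14 remainder 0
14 ÷ 2 = 7 remainder 0
7 ÷ 2 = 3 remainder 1
3 ÷ 2 = 1 remainder 1
1 ÷ 2 = 0 remainder 1
Reading remainders bottom to top: 11100111



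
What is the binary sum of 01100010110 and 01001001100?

Add column by column from the right: bit + bit + carry-in; write the sum mod 2, carry 1 when the sum is 2 or 3.
carry:  10000111000
        01100010110
+       01001001100
-------------------
       010101100010
(the carry out of the leftmost column, 0, becomes the leading bit)
Decimal check:
  01100010110 = 512 + 256 + 16 + 4 + 2 = 790
  01001001100 = 512 + 64 + 8 + 4 = 588
  790 + 588 = 1378, and 010101100010 = 1024 + 256 + 64 + 32 + 2 = 1378 ✓



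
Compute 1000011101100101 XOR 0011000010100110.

XOR: 1 when bits differ
  1000011101100101
^ 0011000010100110
------------------
  1011011111000011
Decimal: 34661 ^ 12454 = 47043



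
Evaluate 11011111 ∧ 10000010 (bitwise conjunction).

AND: 1 only when both bits are 1
  11011111
& 10000010
----------
  10000010
Decimal: 223 & 130 = 130



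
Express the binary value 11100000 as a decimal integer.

Sum of powers of 2 for each 1-bit:
2^5 + 2^6 + 2^7
= 32 + 64 + 128
= 224



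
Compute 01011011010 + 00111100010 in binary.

Add column by column from the right: bit + bit + carry-in; write the sum mod 2, carry 1 when the sum is 2 or 3.
carry:  11110000100
        01011011010
+       00111100010
-------------------
       010010111100
(the carry out of the leftmost column, 0, becomes the leading bit)
Decimal check:
  01011011010 = 512 + 128 + 64 + 16 + 8 + 2 = 730
  00111100010 = 256 + 128 + 64 + 32 + 2 = 482
  730 + 482 = 1212, and 010010111100 = 1024 + 128 + 32 + 16 + 8 + 4 = 1212 ✓



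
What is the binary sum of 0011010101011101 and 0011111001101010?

Add column by column from the right: bit + bit + carry-in; write the sum mod 2, carry 1 when the sum is 2 or 3.
carry:  0111100011110000
        0011010101011101
+       0011111001101010
------------------------
       00111001111000111
(the carry out of the leftmost column, 0, becomes the leading bit)
Decimal check:
  0011010101011101 = 8192 + 4096 + 1024 + 256 + 64 + 16 + 8 + 4 + 1 = 13661
  0011111001101010 = 8192 + 4096 + 2048 + 1024 + 512 + 64 + 32 + 8 + 2 = 15978
  13661 + 15978 = 29639, and 00111001111000111 = 16384 + 8192 + 4096 + 512 + 256 + 128 + 64 + 4 + 2 + 1 = 29639 ✓



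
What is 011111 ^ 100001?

XOR: 1 when bits differ
  011111
^ 100001
--------
  111110
Decimal: 31 ^ 33 = 62



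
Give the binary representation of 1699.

Using repeated division by 2:
1699 ÷ 2 = 849 remainder 1
849 ÷ 2 = 424 remainder 1
424 ÷ 2 = 212 remainder 0
212 ÷ 2 = 106 remainder 0
106 ÷ 2 = 53 remainder 0
53 ÷ 2 = 26 remainder 1
26 ÷ 2 = 13 remainder 0
13 ÷ 2 = 6 remainder 1
6 ÷ 2 = 3 remainder 0
3 ÷ 2 = 1 remainder 1
1 ÷ 2 = 0 remainder 1
Reading remainders bottom to top: 11010100011



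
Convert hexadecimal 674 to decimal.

Expand by place value (powers of 16):
674 = 6 × 16^2 + 7 × 16^1 + 4 × 16^0
= 6 × 256 + 7 × 16 + 4 × 1
= 1536 + 112 + 4
= 1652



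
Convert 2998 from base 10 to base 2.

Using repeated division by 2:
2998 ÷ 2 = 1499 remainder 0
1499 ÷ 2 = 749 remainder 1
749 ÷ 2 = 374 remainder 1
374 ÷ 2 = 187 remainder 0
187 ÷ 2 = 93 remainder 1
93 ÷ 2 = 46 remainder 1
46 ÷ 2 = 23 remainder 0
23 ÷ 2 = 11 remainder 1
11 ÷ 2 = 5 remainder 1
5 ÷ 2 = 2 remainder 1
2 ÷ 2 = 1 remainder 0
1 ÷ 2 = 0 remainder 1
Reading remainders bottom to top: 101110110110



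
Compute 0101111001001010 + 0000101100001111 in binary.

Add column by column from the right: bit + bit + carry-in; write the sum mod 2, carry 1 when the sum is 2 or 3.
carry:  0011110000011100
        0101111001001010
+       0000101100001111
------------------------
       00110100101011001
(the carry out of the leftmost column, 0, becomes the leading bit)
Decimal check:
  0101111001001010 = 16384 + 4096 + 2048 + 1024 + 512 + 64 + 8 + 2 = 24138
  0000101100001111 = 2048 + 512 + 256 + 8 + 4 + 2 + 1 = 2831
  24138 + 2831 = 26969, and 00110100101011001 = 16384 + 8192 + 2048 + 256 + 64 + 16 + 8 + 1 = 26969 ✓



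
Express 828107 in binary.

Using repeated division by 2:
828107 ÷ 2 = 414053 remainder 1
414053 ÷ 2 = 207026 remainder 1
207026 ÷ 2 = 103513 remainder 0
103513 ÷ 2 = 51756 remainder 1
51756 ÷ 2 = 25878 remainder 0
25878 ÷ 2 = 12939 remainder 0
12939 ÷ 2 = 6469 remainder 1
6469 ÷ 2 = 3234 remainder 1
3234 ÷ 2 = 1617 remainder 0
1617 ÷ 2 = 808 remainder 1
808 ÷ 2 = 404 remainder 0
404 ÷ 2 = 202 remainder 0
202 ÷ 2 = 101 remainder 0
101 ÷ 2 = 50 remainder 1
50 ÷ 2 = 25 remainder 0
25 ÷ 2 = 12 remainder 1
12 ÷ 2 = 6 remainder 0
6 ÷ 2 = 3 remainder 0
3 ÷ 2 = 1 remainder 1
1 ÷ 2 = 0 remainder 1
Reading remainders bottom to top: 11001010001011001011



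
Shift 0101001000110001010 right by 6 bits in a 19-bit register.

Original: 0101001000110001010 (decimal 168330)
Shift right by 6 positions
Drop the 6 low bits; fill with zeros on the left
Result: 0000000101001000110 (decimal 2630)
Equivalent: 168330 >> 6 = 168330 ÷ 2^6 = 2630



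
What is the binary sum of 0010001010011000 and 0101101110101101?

Add column by column from the right: bit + bit + carry-in; write the sum mod 2, carry 1 when the sum is 2 or 3.
carry:  0000011101110000
        0010001010011000
+       0101101110101101
------------------------
       00111111001000101
(the carry out of the leftmost column, 0, becomes the leading bit)
Decimal check:
  0010001010011000 = 8192 + 512 + 128 + 16 + 8 = 8856
  0101101110101101 = 16384 + 4096 + 2048 + 512 + 256 + 128 + 32 + 8 + 4 + 1 = 23469
  8856 + 23469 = 32325, and 00111111001000101 = 16384 + 8192 + 4096 + 2048 + 1024 + 512 + 64 + 4 + 1 = 32325 ✓



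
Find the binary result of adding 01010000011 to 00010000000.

Add column by column from the right: bit + bit + carry-in; write the sum mod 2, carry 1 when the sum is 2 or 3.
carry:  00100000000
        01010000011
+       00010000000
-------------------
       001100000011
(the carry out of the leftmost column, 0, becomes the leading bit)
Decimal check:
  01010000011 = 512 + 128 + 2 + 1 = 643
  00010000000 = 128
  643 + 128 = 771, and 001100000011 = 512 + 256 + 2 + 1 = 771 ✓



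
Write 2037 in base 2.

Using repeated division by 2:
2037 ÷ 2 = 1018 remainder 1
1018 ÷ 2 = 509 remainder 0
509 ÷ 2 = 254 remainder 1
254 ÷ 2 = 127 remainder 0
127 ÷ 2 = 63 remainder 1
63 ÷ 2 = 31 remainder 1
31 ÷ 2 = 15 remainder 1
15 ÷ 2 = 7 remainder 1
7 ÷ 2 = 3 remainder 1
3 ÷ 2 = 1 remainder 1
1 ÷ 2 = 0 remainder 1
Reading remainders bottom to top: 11111110101



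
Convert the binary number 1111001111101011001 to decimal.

Sum of powers of 2 for each 1-bit:
2^0 + 2^3 + 2^4 + 2^6 + 2^8 + 2^9 + 2^10 + 2^11 + 2^12 + 2^15 + 2^16 + 2^17 + 2^18
= 1 + 8 + 16 + 64 + 256 + 512 + 1024 + 2048 + 4096 + 32768 + 65536 + 131072 + 262144
= 499545



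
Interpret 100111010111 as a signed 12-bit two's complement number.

Binary: 100111010111
Sign bit: 1 (negative)
Invert: 011000101000
Add 1:  011000101001
Magnitude: 011000101001 = 1024 + 512 + 32 + 8 + 1 = 1577
Value: -1577



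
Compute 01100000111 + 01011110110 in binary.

Add column by column from the right: bit + bit + carry-in; write the sum mod 2, carry 1 when the sum is 2 or 3.
carry:  10000001100
        01100000111
+       01011110110
-------------------
       010111111101
(the carry out of the leftmost column, 0, becomes the leading bit)
Decimal check:
  01100000111 = 512 + 256 + 4 + 2 + 1 = 775
  01011110110 = 512 + 128 + 64 + 32 + 16 + 4 + 2 = 758
  775 + 758 = 1533, and 010111111101 = 1024 + 256 + 128 + 64 + 32 + 16 + 8 + 4 + 1 = 1533 ✓



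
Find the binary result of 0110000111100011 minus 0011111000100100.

Method 1 - Direct subtraction (column by column from the right: bit − bit − borrow-in; if negative, add 2 and borrow 1 from the next column):
borrow: 0111110001111000
        0110000111100011
-       0011111000100100
------------------------
        0010001110111111

Method 2 - Add two's complement:
Two's complement of 0011111000100100: invert → 1100000111011011, add 1 → 1100000111011100
  0110000111100011
+ 1100000111011100
------------------
 10010001110111111  (end carry out of the top bit = 1)
Discarding the end carry: 0010001110111111
Decimal check:
  0110000111100011 = 16384 + 8192 + 256 + 128 + 64 + 32 + 2 + 1 = 25059
  0011111000100100 = 8192 + 4096 + 2048 + 1024 + 512 + 32 + 4 = 15908
  25059 - 15908 = 9151, and 0010001110111111 = 8192 + 512 + 256 + 128 + 32 + 16 + 8 + 4 + 2 + 1 = 9151 ✓



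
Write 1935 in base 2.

Using repeated division by 2:
1935 ÷ 2 = 967 remainder 1
967 ÷ 2 = 483 remainder 1
483 ÷ 2 = 241 remainder 1
241 ÷ 2 = 120 remainder 1
120 ÷ 2 = 60 remainder 0
60 ÷ 2 = 30 remainder 0
30 ÷ 2 = 15 remainder 0
15 ÷ 2 = 7 remainder 1
7 ÷ 2 = 3 remainder 1
3 ÷ 2 = 1 remainder 1
1 ÷ 2 = 0 remainder 1
Reading remainders bottom to top: 11110001111



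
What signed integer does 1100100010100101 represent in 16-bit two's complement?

Binary: 1100100010100101
Sign bit: 1 (negative)
Invert: 0011011101011010
Add 1:  0011011101011011
Magnitude: 0011011101011011 = 8192 + 4096 + 1024 + 512 + 256 + 64 + 16 + 8 + 2 + 1 = 14171
Value: -14171



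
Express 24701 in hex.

Using repeated division by 16 (digits 10–15 are A–F):
24701 ÷ 16 = 1543 remainder 13 (D)
1543 ÷ 16 = 96 remainder 7
96 ÷ 16 = 6 remainder 0
6 ÷ 16 = 0 remainder 6
Reading remainders bottom to top: 607D



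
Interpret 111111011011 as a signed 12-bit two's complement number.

Binary: 111111011011
Sign bit: 1 (negative)
Invert: 000000100100
Add 1:  000000100101
Magnitude: 000000100101 = 32 + 4 + 1 = 37
Value: -37



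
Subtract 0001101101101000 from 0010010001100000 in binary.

Method 1 - Direct subtraction (column by column from the right: bit − bit − borrow-in; if negative, add 2 and borrow 1 from the next column):
borrow: 0011011111110000
        0010010001100000
-       0001101101101000
------------------------
        0000100011111000

Method 2 - Add two's complement:
Two's complement of 0001101101101000: invert → 1110010010010111, add 1 → 1110010010011000
  0010010001100000
+ 1110010010011000
------------------
 10000100011111000  (end carry out of the top bit = 1)
Discarding the end carry: 0000100011111000
Decimal check:
  0010010001100000 = 8192 + 1024 + 64 + 32 = 9312
  0001101101101000 = 4096 + 2048 + 512 + 256 + 64 + 32 + 8 = 7016
  9312 - 7016 = 2296, and 0000100011111000 = 2048 + 128 + 64 + 32 + 16 + 8 = 2296 ✓



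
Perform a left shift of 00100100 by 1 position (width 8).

Original: 00100100 (decimal 36)
Shift left by 1 position
Append 1 zero on the right
Result: 01001000 (decimal 72)
Equivalent: 36 << 1 = 36 × 2^1 = 72



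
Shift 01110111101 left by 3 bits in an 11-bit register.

Original: 01110111101 (decimal 957)
Shift left by 3 positions
Append 3 zeros on the right and drop the 3 high bits that overflow the 11-bit width
Result: 10111101000 (decimal 1512)
Equivalent: 957 << 3 = 957 × 2^3 = 7656, truncated to 11 bits = 1512



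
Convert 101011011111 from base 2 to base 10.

Sum of powers of 2 for each 1-bit:
2^0 + 2^1 + 2^2 + 2^3 + 2^4 + 2^6 + 2^7 + 2^9 + 2^11
= 1 + 2 + 4 + 8 + 16 + 64 + 128 + 512 + 2048
= 2783



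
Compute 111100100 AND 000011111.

AND: 1 only when both bits are 1
  111100100
& 000011111
-----------
  000000100
Decimal: 484 & 31 = 4



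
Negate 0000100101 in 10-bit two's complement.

Original: 0000100101
Step 1 - Invert all bits: 1111011010
Step 2 - Add 1: 1111011011
Verification: 0000100101 + 1111011011 = 10000000000; discarding the end carry (carry out of the top bit) leaves the 10-bit value 0000000000, as required for x + (-x)



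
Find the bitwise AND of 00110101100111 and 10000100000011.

AND: 1 only when both bits are 1
  00110101100111
& 10000100000011
----------------
  00000100000011
Decimal: 3431 & 8451 = 259



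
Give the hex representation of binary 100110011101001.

Group into 4-bit nibbles from right:
  0100 = 4
  1100 = C
  1110 = E
  1001 = 9
Result: 4CE9



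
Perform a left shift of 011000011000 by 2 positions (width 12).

Original: 011000011000 (decimal 1560)
Shift left by 2 positions
Append 2 zeros on the right and drop the 2 high bits that overflow the 12-bit width
Result: 100001100000 (decimal 2144)
Equivalent: 1560 << 2 = 1560 × 2^2 = 6240, truncated to 12 bits = 2144



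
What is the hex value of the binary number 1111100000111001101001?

Group into 4-bit nibbles from right:
  0011 = 3
  1110 = E
  0000 = 0
  1110 = E
  0110 = 6
  1001 = 9
Result: 3E0E69



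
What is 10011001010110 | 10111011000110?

OR: 1 when either bit is 1
  10011001010110
| 10111011000110
----------------
  10111011010110
Decimal: 9814 | 11974 = 11990



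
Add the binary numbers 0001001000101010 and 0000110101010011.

Add column by column from the right: bit + bit + carry-in; write the sum mod 2, carry 1 when the sum is 2 or 3.
carry:  0000000000000100
        0001001000101010
+       0000110101010011
------------------------
       00001111101111101
(the carry out of the leftmost column, 0, becomes the leading bit)
Decimal check:
  0001001000101010 = 4096 + 512 + 32 + 8 + 2 = 4650
  0000110101010011 = 2048 + 1024 + 256 + 64 + 16 + 2 + 1 = 3411
  4650 + 3411 = 8061, and 00001111101111101 = 4096 + 2048 + 1024 + 512 + 256 + 64 + 32 + 16 + 8 + 4 + 1 = 8061 ✓



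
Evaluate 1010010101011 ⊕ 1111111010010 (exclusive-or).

XOR: 1 when bits differ
  1010010101011
^ 1111111010010
---------------
  0101101111001
Decimal: 5291 ^ 8146 = 2937



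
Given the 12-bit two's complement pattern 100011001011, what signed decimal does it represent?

Binary: 100011001011
Sign bit: 1 (negative)
Invert: 011100110100
Add 1:  011100110101
Magnitude: 011100110101 = 1024 + 512 + 256 + 32 + 16 + 4 + 1 = 1845
Value: -1845



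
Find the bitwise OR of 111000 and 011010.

OR: 1 when either bit is 1
  111000
| 011010
--------
  111010
Decimal: 56 | 26 = 58



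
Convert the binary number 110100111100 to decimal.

Sum of powers of 2 for each 1-bit:
2^2 + 2^3 + 2^4 + 2^5 + 2^8 + 2^10 + 2^11
= 4 + 8 + 16 + 32 + 256 + 1024 + 2048
= 3388



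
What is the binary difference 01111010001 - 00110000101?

Method 1 - Direct subtraction (column by column from the right: bit − bit − borrow-in; if negative, add 2 and borrow 1 from the next column):
borrow: 00000011000
        01111010001
-       00110000101
-------------------
        01001001100

Method 2 - Add two's complement:
Two's complement of 00110000101: invert → 11001111010, add 1 → 11001111011
  01111010001
+ 11001111011
-------------
 101001001100  (end carry out of the top bit = 1)
Discarding the end carry: 01001001100
Decimal check:
  01111010001 = 512 + 256 + 128 + 64 + 16 + 1 = 977
  00110000101 = 256 + 128 + 4 + 1 = 389
  977 - 389 = 588, and 01001001100 = 512 + 64 + 8 + 4 = 588 ✓



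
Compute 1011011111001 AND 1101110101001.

AND: 1 only when both bits are 1
  1011011111001
& 1101110101001
---------------
  1001010101001
Decimal: 5881 & 7081 = 4777



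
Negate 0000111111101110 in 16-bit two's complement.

Original: 0000111111101110
Step 1 - Invert all bits: 1111000000010001
Step 2 - Add 1: 1111000000010010
Verification: 0000111111101110 + 1111000000010010 = 10000000000000000; discarding the end carry (carry out of the top bit) leaves the 16-bit value 0000000000000000, as required for x + (-x)



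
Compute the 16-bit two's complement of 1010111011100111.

Original (sign bit 1, negative): 1010111011100111
Step 1 - Invert all bits: 0101000100011000
Step 2 - Add 1: 0101000100011001
Verification: 1010111011100111 + 0101000100011001 = 10000000000000000; discarding the end carry (carry out of the top bit) leaves the 16-bit value 0000000000000000, as required for x + (-x)



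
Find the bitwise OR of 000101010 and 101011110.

OR: 1 when either bit is 1
  000101010
| 101011110
-----------
  101111110
Decimal: 42 | 350 = 382



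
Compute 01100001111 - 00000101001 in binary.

Method 1 - Direct subtraction (column by column from the right: bit − bit − borrow-in; if negative, add 2 and borrow 1 from the next column):
borrow: 00111000000
        01100001111
-       00000101001
-------------------
        01011100110

Method 2 - Add two's complement:
Two's complement of 00000101001: invert → 11111010110, add 1 → 11111010111
  01100001111
+ 11111010111
-------------
 101011100110  (end carry out of the top bit = 1)
Discarding the end carry: 01011100110
Decimal check:
  01100001111 = 512 + 256 + 8 + 4 + 2 + 1 = 783
  00000101001 = 32 + 8 + 1 = 41
  783 - 41 = 742, and 01011100110 = 512 + 128 + 64 + 32 + 4 + 2 = 742 ✓



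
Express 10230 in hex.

Using repeated division by 16 (digits 10–15 are A–F):
10230 ÷ 16 = 639 remainder 6
639 ÷ 16 = 39 remainder 15 (F)
39 ÷ 16 = 2 remainder 7
2 ÷ 16 = 0 remainder 2
Reading remainders bottom to top: 27F6



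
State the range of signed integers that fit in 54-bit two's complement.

For 54-bit two's complement:
Minimum: -2^53 = -9007199254740992
Maximum: 2^53 - 1 = 9007199254740991



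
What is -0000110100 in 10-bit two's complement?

Original: 0000110100
Step 1 - Invert all bits: 1111001011
Step 2 - Add 1: 1111001100
Verification: 0000110100 + 1111001100 = 10000000000; discarding the end carry (carry out of the top bit) leaves the 10-bit value 0000000000, as required for x + (-x)



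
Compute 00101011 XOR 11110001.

XOR: 1 when bits differ
  00101011
^ 11110001
----------
  11011010
Decimal: 43 ^ 241 = 218



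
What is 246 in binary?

Using repeated division by 2:
246 ÷ 2 = 123 remainder 0
123 ÷ 2 = 61 remainder 1
61 ÷ 2 = 30 remainder 1
30 ÷ 2 = 15 remainder 0
15 ÷ 2 = 7 remainder 1
7 ÷ 2 = 3 remainder 1
3 ÷ 2 = 1 remainder 1
1 ÷ 2 = 0 remainder 1
Reading remainders bottom to top: 11110110



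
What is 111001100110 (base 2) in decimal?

Sum of powers of 2 for each 1-bit:
2^1 + 2^2 + 2^5 + 2^6 + 2^9 + 2^10 + 2^11
= 2 + 4 + 32 + 64 + 512 + 1024 + 2048
= 3686



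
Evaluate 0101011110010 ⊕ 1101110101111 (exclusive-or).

XOR: 1 when bits differ
  0101011110010
^ 1101110101111
---------------
  1000101011101
Decimal: 2802 ^ 7087 = 4445



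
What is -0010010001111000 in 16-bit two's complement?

Original: 0010010001111000
Step 1 - Invert all bits: 1101101110000111
Step 2 - Add 1: 1101101110001000
Verification: 0010010001111000 + 1101101110001000 = 10000000000000000; discarding the end carry (carry out of the top bit) leaves the 16-bit value 0000000000000000, as required for x + (-x)



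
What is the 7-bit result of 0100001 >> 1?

Original: 0100001 (decimal 33)
Shift right by 1 position
Drop the 1 low bit; fill with zero on the left
Result: 0010000 (decimal 16)
Equivalent: 33 >> 1 = 33 ÷ 2^1 = 16



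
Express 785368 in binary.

Using repeated division by 2:
785368 ÷ 2 = 392684 remainder 0
392684 ÷ 2 = 196342 remainder 0
196342 ÷ 2 = 98171 remainder 0
98171 ÷ 2 = 49085 remainder 1
49085 ÷ 2 = 24542 remainder 1
24542 ÷ 2 = 12271 remainder 0
12271 ÷ 2 = 6135 remainder 1
6135 ÷ 2 = 3067 remainder 1
3067 ÷ 2 = 1533 remainder 1
1533 ÷ 2 = 766 remainder 1
766 ÷ 2 = 383 remainder 0
383 ÷ 2 = 191 remainder 1
191 ÷ 2 = 95 remainder 1
95 ÷ 2 = 47 remainder 1
47 ÷ 2 = 23 remainder 1
23 ÷ 2 = 11 remainder 1
11 ÷ 2 = 5 remainder 1
5 ÷ 2 = 2 remainder 1
2 ÷ 2 = 1 remainder 0
1 ÷ 2 = 0 remainder 1
Reading remainders bottom to top: 10111111101111011000



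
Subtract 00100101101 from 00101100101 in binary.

Method 1 - Direct subtraction (column by column from the right: bit − bit − borrow-in; if negative, add 2 and borrow 1 from the next column):
borrow: 00001110000
        00101100101
-       00100101101
-------------------
        00000111000

Method 2 - Add two's complement:
Two's complement of 00100101101: invert → 11011010010, add 1 → 11011010011
  00101100101
+ 11011010011
-------------
 100000111000  (end carry out of the top bit = 1)
Discarding the end carry: 00000111000
Decimal check:
  00101100101 = 256 + 64 + 32 + 4 + 1 = 357
  00100101101 = 256 + 32 + 8 + 4 + 1 = 301
  357 - 301 = 56, and 00000111000 = 32 + 16 + 8 = 56 ✓



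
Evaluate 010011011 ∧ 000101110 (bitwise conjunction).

AND: 1 only when both bits are 1
  010011011
& 000101110
-----------
  000001010
Decimal: 155 & 46 = 10



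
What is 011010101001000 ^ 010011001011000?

XOR: 1 when bits differ
  011010101001000
^ 010011001011000
-----------------
  001001100010000
Decimal: 13640 ^ 9816 = 4880



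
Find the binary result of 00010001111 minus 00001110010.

Method 1 - Direct subtraction (column by column from the right: bit − bit − borrow-in; if negative, add 2 and borrow 1 from the next column):
borrow: 00011100000
        00010001111
-       00001110010
-------------------
        00000011101

Method 2 - Add two's complement:
Two's complement of 00001110010: invert → 11110001101, add 1 → 11110001110
  00010001111
+ 11110001110
-------------
 100000011101  (end carry out of the top bit = 1)
Discarding the end carry: 00000011101
Decimal check:
  00010001111 = 128 + 8 + 4 + 2 + 1 = 143
  00001110010 = 64 + 32 + 16 + 2 = 114
  143 - 114 = 29, and 00000011101 = 16 + 8 + 4 + 1 = 29 ✓



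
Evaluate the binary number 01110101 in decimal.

Sum of powers of 2 for each 1-bit:
2^0 + 2^2 + 2^4 + 2^5 + 2^6
= 1 + 4 + 16 + 32 + 64
= 117



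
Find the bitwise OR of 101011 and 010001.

OR: 1 when either bit is 1
  101011
| 010001
--------
  111011
Decimal: 43 | 17 = 59



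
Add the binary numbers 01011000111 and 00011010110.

Add column by column from the right: bit + bit + carry-in; write the sum mod 2, carry 1 when the sum is 2 or 3.
carry:  00110001100
        01011000111
+       00011010110
-------------------
       001110011101
(the carry out of the leftmost column, 0, becomes the leading bit)
Decimal check:
  01011000111 = 512 + 128 + 64 + 4 + 2 + 1 = 711
  00011010110 = 128 + 64 + 16 + 4 + 2 = 214
  711 + 214 = 925, and 001110011101 = 512 + 256 + 128 + 16 + 8 + 4 + 1 = 925 ✓

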